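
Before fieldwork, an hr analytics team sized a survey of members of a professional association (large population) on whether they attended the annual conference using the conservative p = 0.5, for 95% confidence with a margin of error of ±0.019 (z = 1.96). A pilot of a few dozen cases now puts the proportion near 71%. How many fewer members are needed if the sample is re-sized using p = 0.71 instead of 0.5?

469

Conservative (p = 0.5): n = 1.96² × 0.25 / 0.019² ≈ 2660.39 → 2661.
Using p = 0.71: p(1−p) = 0.2059, so n = 1.96² × 0.2059 / 0.019² ≈ 2191.10 → 2192.
Reduction: 2661 − 2192 = 469.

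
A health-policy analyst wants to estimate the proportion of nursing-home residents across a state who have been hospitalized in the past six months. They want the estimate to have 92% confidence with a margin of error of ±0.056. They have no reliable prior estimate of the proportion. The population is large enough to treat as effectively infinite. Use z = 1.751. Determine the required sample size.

245

With no prior estimate, use p = 0.5, giving p(1−p) = 0.25.
n = z²·p(1−p)/E² = 1.751² × 0.2500 / 0.056² = 3.0660 × 0.2500 / 0.003136 ≈ 244.42.
Rounding up gives n = 245.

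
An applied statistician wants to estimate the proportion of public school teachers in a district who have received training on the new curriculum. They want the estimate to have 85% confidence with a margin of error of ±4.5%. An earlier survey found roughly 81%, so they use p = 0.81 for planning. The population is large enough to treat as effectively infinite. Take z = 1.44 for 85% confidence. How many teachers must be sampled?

With p = 0.81, p(1−p) = 0.1539.
n = z²·p(1−p)/E² = 1.44² × 0.1539 / 0.045² = 2.0736 × 0.1539 / 0.002025 ≈ 157.59.
Rounding up gives n = 158.

158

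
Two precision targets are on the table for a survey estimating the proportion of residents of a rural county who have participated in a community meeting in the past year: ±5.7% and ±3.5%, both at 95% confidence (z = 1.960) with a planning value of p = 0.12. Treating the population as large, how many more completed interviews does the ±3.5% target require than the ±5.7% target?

At ±5.7%: n = 1.960² × 0.1056 / 0.057² ≈ 124.86 → 125.
At ±3.5%: n = 1.960² × 0.1056 / 0.035² ≈ 331.16 → 332.
Additional respondents: 332 − 125 = 207.

207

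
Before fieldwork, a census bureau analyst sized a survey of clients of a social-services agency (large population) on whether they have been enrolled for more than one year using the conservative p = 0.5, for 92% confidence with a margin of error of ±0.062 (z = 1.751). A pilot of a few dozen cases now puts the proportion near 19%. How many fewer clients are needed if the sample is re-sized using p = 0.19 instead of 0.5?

Conservative (p = 0.5): n = 1.751² × 0.25 / 0.062² ≈ 199.40 → 200.
Using p = 0.19: p(1−p) = 0.1539, so n = 1.751² × 0.1539 / 0.062² ≈ 122.75 → 123.
Reduction: 200 − 123 = 77.

77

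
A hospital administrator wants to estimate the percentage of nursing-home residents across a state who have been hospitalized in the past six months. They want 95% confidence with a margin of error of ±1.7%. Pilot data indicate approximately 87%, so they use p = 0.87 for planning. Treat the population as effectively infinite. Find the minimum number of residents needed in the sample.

For 95% confidence, z = 1.960.
With p = 0.87, p(1−p) = 0.1131.
n = z²·p(1−p)/E² = 1.960² × 0.1131 / 0.017² = 3.8416 × 0.1131 / 0.000289 ≈ 1503.41.
Rounding up gives n = 1504.

1504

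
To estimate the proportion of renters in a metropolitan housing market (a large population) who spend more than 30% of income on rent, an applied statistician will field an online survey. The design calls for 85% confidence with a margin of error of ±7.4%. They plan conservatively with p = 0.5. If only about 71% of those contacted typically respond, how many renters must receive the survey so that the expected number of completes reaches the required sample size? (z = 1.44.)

Completed interviews needed: n₀ = 1.44² × 0.2500 / 0.074² ≈ 94.67 → 95.
At a 71% response rate, contacts needed = 95 / 0.71 ≈ 133.80 → 134.

134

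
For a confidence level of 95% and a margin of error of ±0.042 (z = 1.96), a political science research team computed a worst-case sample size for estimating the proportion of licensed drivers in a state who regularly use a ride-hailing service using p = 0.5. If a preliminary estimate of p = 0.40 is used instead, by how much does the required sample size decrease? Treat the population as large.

Conservative (p = 0.5): n = 1.96² × 0.25 / 0.042² ≈ 544.44 → 545.
Using p = 0.40: p(1−p) = 0.2400, so n = 1.96² × 0.2400 / 0.042² ≈ 522.67 → 523.
Reduction: 545 − 523 = 22.

22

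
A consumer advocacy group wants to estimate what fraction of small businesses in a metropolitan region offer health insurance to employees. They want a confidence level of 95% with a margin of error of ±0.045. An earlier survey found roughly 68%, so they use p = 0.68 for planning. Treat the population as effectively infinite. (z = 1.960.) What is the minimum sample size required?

With p = 0.68, p(1−p) = 0.2176.
n = z²·p(1−p)/E² = 1.960² × 0.2176 / 0.045² = 3.8416 × 0.2176 / 0.002025 ≈ 412.81.
Rounding up gives n = 413.

413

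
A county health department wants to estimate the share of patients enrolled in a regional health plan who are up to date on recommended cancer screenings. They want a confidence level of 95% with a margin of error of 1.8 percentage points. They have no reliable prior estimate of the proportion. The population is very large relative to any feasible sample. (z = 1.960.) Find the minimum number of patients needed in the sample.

2965

With no prior estimate, use p = 0.5, giving p(1−p) = 0.25.
n = z²·p(1−p)/E² = 1.960² × 0.2500 / 0.018² = 3.8416 × 0.2500 / 0.000324 ≈ 2964.20.
Rounding up gives n = 2965.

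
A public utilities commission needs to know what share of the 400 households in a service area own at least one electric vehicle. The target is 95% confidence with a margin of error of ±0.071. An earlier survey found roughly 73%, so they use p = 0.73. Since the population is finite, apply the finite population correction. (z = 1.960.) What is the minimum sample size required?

Unadjusted: n₀ = 1.960² × 0.73 × 0.27 / 0.071² ≈ 150.20, so n₀ = 151.
Finite population correction with N = 400: n = n₀ / (1 + (n₀−1)/N) = 151 / (1 + 150/400) = 151 / 1.3750 ≈ 109.82.
Rounding up, n = 110.

110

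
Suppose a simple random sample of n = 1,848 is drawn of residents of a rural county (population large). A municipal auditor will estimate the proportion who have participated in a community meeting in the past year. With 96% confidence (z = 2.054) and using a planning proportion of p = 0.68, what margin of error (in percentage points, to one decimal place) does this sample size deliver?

SE(p̂) = √[p(1−p)/n] = √[0.2176/1848] = 0.01085.
E = z × SE = 2.054 × 0.01085 = 0.02229, or 2.2 percentage points.

2.2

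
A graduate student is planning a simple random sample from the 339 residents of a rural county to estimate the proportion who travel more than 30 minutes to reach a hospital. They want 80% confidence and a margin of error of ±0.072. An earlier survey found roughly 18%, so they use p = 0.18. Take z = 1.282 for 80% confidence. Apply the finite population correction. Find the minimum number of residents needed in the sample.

Unadjusted: n₀ = 1.282² × 0.18 × 0.82 / 0.072² ≈ 46.79, so n₀ = 47.
Finite population correction with N = 339: n = n₀ / (1 + (n₀−1)/N) = 47 / (1 + 46/339) = 47 / 1.1357 ≈ 41.38.
Rounding up, n = 42.

42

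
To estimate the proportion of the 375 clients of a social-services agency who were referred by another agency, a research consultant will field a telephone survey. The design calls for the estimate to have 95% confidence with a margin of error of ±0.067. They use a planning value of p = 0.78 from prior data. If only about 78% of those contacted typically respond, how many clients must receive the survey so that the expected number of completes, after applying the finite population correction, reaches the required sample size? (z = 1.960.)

136

Completed interviews needed (unadjusted): n₀ = 1.960² × 0.1716 / 0.067² ≈ 146.85 → 147.
FPC for N = 375: n = 147 / (1 + 146/375) = 147 / 1.3893 ≈ 105.81 → 106.
At a 78% response rate, contacts needed = 106 / 0.78 ≈ 135.90 → 136.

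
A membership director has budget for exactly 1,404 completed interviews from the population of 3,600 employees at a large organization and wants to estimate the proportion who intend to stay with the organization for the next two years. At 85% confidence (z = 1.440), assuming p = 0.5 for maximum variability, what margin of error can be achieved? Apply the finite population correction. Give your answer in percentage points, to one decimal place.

Finite-population factor: (N−n)/(N−1) = (3600−1404)/(3600−1) = 0.6102.
SE(p̂) = √[p(1−p)/n · (N−n)/(N−1)] = √[0.2500/1404 × 0.6102] = 0.01042.
E = z × SE = 1.440 × 0.01042 = 0.01501 ≈ 1.5 percentage points.

1.5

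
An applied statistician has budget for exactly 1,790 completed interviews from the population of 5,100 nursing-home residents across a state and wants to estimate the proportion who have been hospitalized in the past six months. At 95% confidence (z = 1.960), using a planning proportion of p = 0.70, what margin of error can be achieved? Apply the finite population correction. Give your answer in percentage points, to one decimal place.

1.7

Finite-population factor: (N−n)/(N−1) = (5100−1790)/(5100−1) = 0.6491.
SE(p̂) = √[p(1−p)/n · (N−n)/(N−1)] = √[0.2100/1790 × 0.6491] = 0.00873.
E = z × SE = 1.960 × 0.00873 = 0.01710 ≈ 1.7 percentage points.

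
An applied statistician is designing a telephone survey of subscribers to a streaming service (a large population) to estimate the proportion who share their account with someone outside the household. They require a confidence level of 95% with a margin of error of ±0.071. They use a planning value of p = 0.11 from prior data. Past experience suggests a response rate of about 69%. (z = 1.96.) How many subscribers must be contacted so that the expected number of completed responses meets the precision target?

109

Completed interviews needed: n₀ = 1.96² × 0.0979 / 0.071² ≈ 74.61 → 75.
At a 69% response rate, contacts needed = 75 / 0.69 ≈ 108.70 → 109.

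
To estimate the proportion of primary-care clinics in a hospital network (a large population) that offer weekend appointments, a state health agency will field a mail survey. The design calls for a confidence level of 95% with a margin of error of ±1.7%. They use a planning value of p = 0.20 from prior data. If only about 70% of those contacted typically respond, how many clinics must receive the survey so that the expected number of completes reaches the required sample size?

3039

For 95% confidence, z = 1.960.
Completed interviews needed: n₀ = 1.960² × 0.1600 / 0.017² ≈ 2126.84 → 2127.
At a 70% response rate, contacts needed = 2127 / 0.70 ≈ 3038.57 → 3039.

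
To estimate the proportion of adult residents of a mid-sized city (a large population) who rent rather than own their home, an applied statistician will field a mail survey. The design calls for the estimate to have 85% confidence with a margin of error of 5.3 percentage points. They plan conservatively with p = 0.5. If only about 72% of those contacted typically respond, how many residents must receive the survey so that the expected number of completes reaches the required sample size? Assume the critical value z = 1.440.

Completed interviews needed: n₀ = 1.440² × 0.2500 / 0.053² ≈ 184.55 → 185.
At a 72% response rate, contacts needed = 185 / 0.72 ≈ 256.94 → 257.

257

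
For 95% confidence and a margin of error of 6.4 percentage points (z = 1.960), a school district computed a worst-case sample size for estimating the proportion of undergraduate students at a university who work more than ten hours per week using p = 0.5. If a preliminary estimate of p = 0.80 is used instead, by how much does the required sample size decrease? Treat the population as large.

Conservative (p = 0.5): n = 1.960² × 0.25 / 0.064² ≈ 234.47 → 235.
Using p = 0.80: p(1−p) = 0.1600, so n = 1.960² × 0.1600 / 0.064² ≈ 150.06 → 151.
Reduction: 235 − 151 = 84.

84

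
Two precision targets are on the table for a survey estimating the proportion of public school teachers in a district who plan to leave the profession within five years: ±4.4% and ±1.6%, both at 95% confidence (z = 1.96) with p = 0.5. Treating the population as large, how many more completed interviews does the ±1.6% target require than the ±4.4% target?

3255

At ±4.4%: n = 1.96² × 0.2500 / 0.044² ≈ 496.07 → 497.
At ±1.6%: n = 1.96² × 0.2500 / 0.016² ≈ 3751.56 → 3752.
Additional respondents: 3752 − 497 = 3255.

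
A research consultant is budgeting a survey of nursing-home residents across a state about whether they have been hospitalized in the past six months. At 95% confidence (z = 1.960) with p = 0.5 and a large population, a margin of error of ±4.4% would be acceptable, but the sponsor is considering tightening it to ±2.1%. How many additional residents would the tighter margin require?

At ±4.4%: n = 1.960² × 0.2500 / 0.044² ≈ 496.07 → 497.
At ±2.1%: n = 1.960² × 0.2500 / 0.021² ≈ 2177.78 → 2178.
Additional respondents: 2178 − 497 = 1681.

1681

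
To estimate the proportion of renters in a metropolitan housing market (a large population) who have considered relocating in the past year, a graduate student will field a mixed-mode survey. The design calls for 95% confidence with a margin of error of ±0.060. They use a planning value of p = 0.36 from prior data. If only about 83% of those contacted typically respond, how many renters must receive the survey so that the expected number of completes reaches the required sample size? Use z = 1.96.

Completed interviews needed: n₀ = 1.96² × 0.2304 / 0.060² ≈ 245.86 → 246.
At an 83% response rate, contacts needed = 246 / 0.83 ≈ 296.39 → 297.

297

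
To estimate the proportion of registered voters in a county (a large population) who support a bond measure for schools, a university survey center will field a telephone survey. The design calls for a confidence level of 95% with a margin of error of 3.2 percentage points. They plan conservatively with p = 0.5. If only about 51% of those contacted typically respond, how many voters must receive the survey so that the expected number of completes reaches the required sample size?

For 95% confidence, z = 1.960.
Completed interviews needed: n₀ = 1.960² × 0.2500 / 0.032² ≈ 937.89 → 938.
At a 51% response rate, contacts needed = 938 / 0.51 ≈ 1839.22 → 1840.

1840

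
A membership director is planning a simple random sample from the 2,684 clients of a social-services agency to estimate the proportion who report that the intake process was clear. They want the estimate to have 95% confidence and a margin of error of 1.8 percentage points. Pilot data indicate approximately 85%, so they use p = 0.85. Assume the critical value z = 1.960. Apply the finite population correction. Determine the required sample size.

968

Unadjusted: n₀ = 1.960² × 0.85 × 0.15 / 0.018² ≈ 1511.74, so n₀ = 1512.
Finite population correction with N = 2,684: n = n₀ / (1 + (n₀−1)/N) = 1512 / (1 + 1511/2684) = 1512 / 1.5630 ≈ 967.39.
Rounding up, n = 968.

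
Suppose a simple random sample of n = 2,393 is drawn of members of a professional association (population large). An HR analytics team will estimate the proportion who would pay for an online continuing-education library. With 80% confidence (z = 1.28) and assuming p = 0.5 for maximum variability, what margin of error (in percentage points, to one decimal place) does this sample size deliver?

1.3

SE(p̂) = √[p(1−p)/n] = √[0.2500/2393] = 0.01022.
E = z × SE = 1.28 × 0.01022 = 0.01308, or 1.3 percentage points.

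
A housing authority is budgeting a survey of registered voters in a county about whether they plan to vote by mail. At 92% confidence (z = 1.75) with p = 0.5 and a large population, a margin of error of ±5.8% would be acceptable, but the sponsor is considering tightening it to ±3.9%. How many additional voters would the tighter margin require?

276

At ±5.8%: n = 1.75² × 0.2500 / 0.058² ≈ 227.59 → 228.
At ±3.9%: n = 1.75² × 0.2500 / 0.039² ≈ 503.37 → 504.
Additional respondents: 504 − 228 = 276.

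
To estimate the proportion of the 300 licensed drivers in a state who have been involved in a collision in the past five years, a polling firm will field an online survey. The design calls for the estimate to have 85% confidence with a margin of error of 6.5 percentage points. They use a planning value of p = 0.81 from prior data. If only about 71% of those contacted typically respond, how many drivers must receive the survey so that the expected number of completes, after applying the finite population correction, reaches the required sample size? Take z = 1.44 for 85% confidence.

86

Completed interviews needed (unadjusted): n₀ = 1.44² × 0.1539 / 0.065² ≈ 75.53 → 76.
FPC for N = 300: n = 76 / (1 + 75/300) = 76 / 1.2500 ≈ 60.80 → 61.
At a 71% response rate, contacts needed = 61 / 0.71 ≈ 85.92 → 86.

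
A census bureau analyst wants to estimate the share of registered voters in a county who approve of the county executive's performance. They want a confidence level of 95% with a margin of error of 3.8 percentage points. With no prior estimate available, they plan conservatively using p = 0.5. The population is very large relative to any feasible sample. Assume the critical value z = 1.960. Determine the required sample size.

With p = 0.5, p(1−p) = 0.25.
n = z²·p(1−p)/E² = 1.960² × 0.2500 / 0.038² = 3.8416 × 0.2500 / 0.001444 ≈ 665.10.
Rounding up gives n = 666.

666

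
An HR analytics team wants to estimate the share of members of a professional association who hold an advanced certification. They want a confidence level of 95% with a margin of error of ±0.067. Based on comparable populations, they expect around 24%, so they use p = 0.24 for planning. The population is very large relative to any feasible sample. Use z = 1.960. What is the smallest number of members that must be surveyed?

157

With p = 0.24, p(1−p) = 0.1824.
n = z²·p(1−p)/E² = 1.960² × 0.1824 / 0.067² = 3.8416 × 0.1824 / 0.004489 ≈ 156.09.
Rounding up gives n = 157.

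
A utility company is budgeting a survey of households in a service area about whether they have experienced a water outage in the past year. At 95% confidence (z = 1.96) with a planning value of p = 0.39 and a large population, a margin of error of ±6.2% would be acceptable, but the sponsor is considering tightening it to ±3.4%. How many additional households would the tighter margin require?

553

At ±6.2%: n = 1.96² × 0.2379 / 0.062² ≈ 237.75 → 238.
At ±3.4%: n = 1.96² × 0.2379 / 0.034² ≈ 790.59 → 791.
Additional respondents: 791 − 238 = 553.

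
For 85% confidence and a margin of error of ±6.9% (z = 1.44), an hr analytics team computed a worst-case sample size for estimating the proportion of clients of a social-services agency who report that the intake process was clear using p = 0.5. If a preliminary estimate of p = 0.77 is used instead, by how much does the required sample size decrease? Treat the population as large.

31

Conservative (p = 0.5): n = 1.44² × 0.25 / 0.069² ≈ 108.88 → 109.
Using p = 0.77: p(1−p) = 0.1771, so n = 1.44² × 0.1771 / 0.069² ≈ 77.13 → 78.
Reduction: 109 − 78 = 31.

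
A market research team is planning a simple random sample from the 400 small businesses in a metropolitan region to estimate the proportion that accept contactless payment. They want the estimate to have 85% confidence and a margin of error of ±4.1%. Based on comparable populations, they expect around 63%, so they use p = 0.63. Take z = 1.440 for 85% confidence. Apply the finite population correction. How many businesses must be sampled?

168

Unadjusted: n₀ = 1.440² × 0.63 × 0.37 / 0.041² ≈ 287.54, so n₀ = 288.
Finite population correction with N = 400: n = n₀ / (1 + (n₀−1)/N) = 288 / (1 + 287/400) = 288 / 1.7175 ≈ 167.69.
Rounding up, n = 168.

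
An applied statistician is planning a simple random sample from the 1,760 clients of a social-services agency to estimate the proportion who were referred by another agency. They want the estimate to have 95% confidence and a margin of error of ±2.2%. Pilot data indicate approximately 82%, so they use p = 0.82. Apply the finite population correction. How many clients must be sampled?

For 95% confidence, z = 1.96.
Unadjusted: n₀ = 1.96² × 0.82 × 0.18 / 0.022² ≈ 1171.53, so n₀ = 1172.
Finite population correction with N = 1,760: n = n₀ / (1 + (n₀−1)/N) = 1172 / (1 + 1171/1760) = 1172 / 1.6653 ≈ 703.76.
Rounding up, n = 704.

704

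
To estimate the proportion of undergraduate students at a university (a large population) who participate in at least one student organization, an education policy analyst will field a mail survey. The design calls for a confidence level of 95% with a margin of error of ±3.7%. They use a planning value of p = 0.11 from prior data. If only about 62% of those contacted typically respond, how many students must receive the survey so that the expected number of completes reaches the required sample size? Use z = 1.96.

Completed interviews needed: n₀ = 1.96² × 0.0979 / 0.037² ≈ 274.72 → 275.
At a 62% response rate, contacts needed = 275 / 0.62 ≈ 443.55 → 444.

444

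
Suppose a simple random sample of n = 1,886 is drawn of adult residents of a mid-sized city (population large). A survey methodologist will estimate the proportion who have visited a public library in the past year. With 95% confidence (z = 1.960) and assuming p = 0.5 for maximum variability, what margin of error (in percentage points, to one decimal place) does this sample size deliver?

SE(p̂) = √[p(1−p)/n] = √[0.2500/1886] = 0.01151.
E = z × SE = 1.960 × 0.01151 = 0.02257, or 2.3 percentage points.

2.3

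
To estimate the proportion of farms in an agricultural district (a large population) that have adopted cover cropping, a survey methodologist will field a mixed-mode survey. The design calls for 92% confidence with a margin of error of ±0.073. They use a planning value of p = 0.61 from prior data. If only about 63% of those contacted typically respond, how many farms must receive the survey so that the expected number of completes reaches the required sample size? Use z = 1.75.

218

Completed interviews needed: n₀ = 1.75² × 0.2379 / 0.073² ≈ 136.72 → 137.
At a 63% response rate, contacts needed = 137 / 0.63 ≈ 217.46 → 218.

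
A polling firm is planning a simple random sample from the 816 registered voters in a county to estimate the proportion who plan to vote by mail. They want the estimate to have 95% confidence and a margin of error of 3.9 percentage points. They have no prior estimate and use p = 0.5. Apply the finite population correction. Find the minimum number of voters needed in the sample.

For 95% confidence, z = 1.96.
Unadjusted: n₀ = 1.96² × 0.50 × 0.50 / 0.039² ≈ 631.43, so n₀ = 632.
Finite population correction with N = 816: n = n₀ / (1 + (n₀−1)/N) = 632 / (1 + 631/816) = 632 / 1.7733 ≈ 356.40.
Rounding up, n = 357.

357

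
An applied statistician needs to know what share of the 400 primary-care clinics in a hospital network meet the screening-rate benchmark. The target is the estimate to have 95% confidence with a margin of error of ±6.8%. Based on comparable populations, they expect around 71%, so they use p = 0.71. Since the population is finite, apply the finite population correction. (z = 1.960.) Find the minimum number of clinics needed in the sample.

121

Unadjusted: n₀ = 1.960² × 0.71 × 0.29 / 0.068² ≈ 171.06, so n₀ = 172.
Finite population correction with N = 400: n = n₀ / (1 + (n₀−1)/N) = 172 / (1 + 171/400) = 172 / 1.4275 ≈ 120.49.
Rounding up, n = 121.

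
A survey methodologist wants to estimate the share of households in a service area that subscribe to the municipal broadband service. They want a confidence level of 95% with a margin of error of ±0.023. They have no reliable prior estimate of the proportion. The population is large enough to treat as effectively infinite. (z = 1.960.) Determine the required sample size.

With no prior estimate, use p = 0.5, giving p(1−p) = 0.25.
n = z²·p(1−p)/E² = 1.960² × 0.2500 / 0.023² = 3.8416 × 0.2500 / 0.000529 ≈ 1815.50.
Rounding up gives n = 1816.

1816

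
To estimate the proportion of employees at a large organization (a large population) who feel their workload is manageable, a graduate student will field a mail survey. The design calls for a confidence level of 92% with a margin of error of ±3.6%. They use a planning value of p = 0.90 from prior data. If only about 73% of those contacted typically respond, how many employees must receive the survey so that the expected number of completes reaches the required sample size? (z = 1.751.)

Completed interviews needed: n₀ = 1.751² × 0.0900 / 0.036² ≈ 212.92 → 213.
At a 73% response rate, contacts needed = 213 / 0.73 ≈ 291.78 → 292.

292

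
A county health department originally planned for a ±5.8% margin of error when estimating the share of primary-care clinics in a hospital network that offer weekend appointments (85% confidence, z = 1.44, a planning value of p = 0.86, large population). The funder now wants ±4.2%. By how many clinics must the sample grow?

At ±5.8%: n = 1.44² × 0.1204 / 0.058² ≈ 74.22 → 75.
At ±4.2%: n = 1.44² × 0.1204 / 0.042² ≈ 141.53 → 142.
Additional respondents: 142 − 75 = 67.

67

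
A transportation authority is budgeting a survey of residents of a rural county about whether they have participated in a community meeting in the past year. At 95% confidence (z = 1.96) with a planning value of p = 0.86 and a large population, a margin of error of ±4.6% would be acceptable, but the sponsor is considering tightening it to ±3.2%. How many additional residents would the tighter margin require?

233

At ±4.6%: n = 1.96² × 0.1204 / 0.046² ≈ 218.59 → 219.
At ±3.2%: n = 1.96² × 0.1204 / 0.032² ≈ 451.69 → 452.
Additional respondents: 452 − 219 = 233.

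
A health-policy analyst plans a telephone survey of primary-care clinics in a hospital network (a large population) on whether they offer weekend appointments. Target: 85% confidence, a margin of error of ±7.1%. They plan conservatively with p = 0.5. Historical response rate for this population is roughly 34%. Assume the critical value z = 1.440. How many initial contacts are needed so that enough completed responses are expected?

Completed interviews needed: n₀ = 1.440² × 0.2500 / 0.071² ≈ 102.84 → 103.
At a 34% response rate, contacts needed = 103 / 0.34 ≈ 302.94 → 303.

303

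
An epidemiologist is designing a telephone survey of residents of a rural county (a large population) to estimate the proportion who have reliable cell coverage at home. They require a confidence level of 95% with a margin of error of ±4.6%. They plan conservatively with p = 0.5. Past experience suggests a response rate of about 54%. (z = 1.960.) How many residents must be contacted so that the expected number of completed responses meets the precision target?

841

Completed interviews needed: n₀ = 1.960² × 0.2500 / 0.046² ≈ 453.88 → 454.
At a 54% response rate, contacts needed = 454 / 0.54 ≈ 840.74 → 841.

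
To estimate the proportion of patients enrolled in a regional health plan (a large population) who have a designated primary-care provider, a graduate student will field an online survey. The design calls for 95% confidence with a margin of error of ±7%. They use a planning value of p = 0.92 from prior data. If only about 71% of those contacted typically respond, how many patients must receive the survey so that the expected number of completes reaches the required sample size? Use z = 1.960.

82

Completed interviews needed: n₀ = 1.960² × 0.0736 / 0.070² ≈ 57.70 → 58.
At a 71% response rate, contacts needed = 58 / 0.71 ≈ 81.69 → 82.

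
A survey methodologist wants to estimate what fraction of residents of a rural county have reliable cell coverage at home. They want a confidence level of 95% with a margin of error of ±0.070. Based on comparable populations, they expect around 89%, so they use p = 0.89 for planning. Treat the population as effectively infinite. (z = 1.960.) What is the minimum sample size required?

With p = 0.89, p(1−p) = 0.0979.
n = z²·p(1−p)/E² = 1.960² × 0.0979 / 0.070² = 3.8416 × 0.0979 / 0.004900 ≈ 76.75.
Rounding up gives n = 77.

77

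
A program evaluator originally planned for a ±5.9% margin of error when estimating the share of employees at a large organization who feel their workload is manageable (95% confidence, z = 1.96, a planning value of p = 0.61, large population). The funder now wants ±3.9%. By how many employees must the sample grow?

At ±5.9%: n = 1.96² × 0.2379 / 0.059² ≈ 262.54 → 263.
At ±3.9%: n = 1.96² × 0.2379 / 0.039² ≈ 600.87 → 601.
Additional respondents: 601 − 263 = 338.

338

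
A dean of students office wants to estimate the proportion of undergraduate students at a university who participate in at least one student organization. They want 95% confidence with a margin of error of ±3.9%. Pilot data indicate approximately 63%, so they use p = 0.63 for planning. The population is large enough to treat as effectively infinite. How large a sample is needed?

589

For 95% confidence, z = 1.960.
With p = 0.63, p(1−p) = 0.2331.
n = z²·p(1−p)/E² = 1.960² × 0.2331 / 0.039² = 3.8416 × 0.2331 / 0.001521 ≈ 588.74.
Rounding up gives n = 589.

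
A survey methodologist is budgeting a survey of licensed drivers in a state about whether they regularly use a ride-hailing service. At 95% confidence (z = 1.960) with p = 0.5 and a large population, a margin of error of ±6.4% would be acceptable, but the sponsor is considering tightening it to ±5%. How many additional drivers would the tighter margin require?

At ±6.4%: n = 1.960² × 0.2500 / 0.064² ≈ 234.47 → 235.
At ±5%: n = 1.960² × 0.2500 / 0.050² ≈ 384.16 → 385.
Additional respondents: 385 − 235 = 150.

150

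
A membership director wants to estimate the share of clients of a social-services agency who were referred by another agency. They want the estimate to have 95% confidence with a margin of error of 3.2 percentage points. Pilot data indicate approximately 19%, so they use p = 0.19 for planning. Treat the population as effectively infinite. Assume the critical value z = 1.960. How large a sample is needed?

With p = 0.19, p(1−p) = 0.1539.
n = z²·p(1−p)/E² = 1.960² × 0.1539 / 0.032² = 3.8416 × 0.1539 / 0.001024 ≈ 577.37.
Rounding up gives n = 578.

578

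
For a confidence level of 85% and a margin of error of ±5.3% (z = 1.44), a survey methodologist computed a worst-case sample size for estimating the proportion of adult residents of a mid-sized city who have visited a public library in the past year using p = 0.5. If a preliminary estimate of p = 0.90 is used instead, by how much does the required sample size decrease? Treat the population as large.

118

Conservative (p = 0.5): n = 1.44² × 0.25 / 0.053² ≈ 184.55 → 185.
Using p = 0.90: p(1−p) = 0.0900, so n = 1.44² × 0.0900 / 0.053² ≈ 66.44 → 67.
Reduction: 185 − 67 = 118.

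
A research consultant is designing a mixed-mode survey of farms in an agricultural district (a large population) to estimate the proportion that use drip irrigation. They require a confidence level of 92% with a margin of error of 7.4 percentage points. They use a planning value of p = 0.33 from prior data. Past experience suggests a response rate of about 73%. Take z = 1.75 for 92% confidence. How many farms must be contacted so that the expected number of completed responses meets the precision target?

170

Completed interviews needed: n₀ = 1.75² × 0.2211 / 0.074² ≈ 123.65 → 124.
At a 73% response rate, contacts needed = 124 / 0.73 ≈ 169.86 → 170.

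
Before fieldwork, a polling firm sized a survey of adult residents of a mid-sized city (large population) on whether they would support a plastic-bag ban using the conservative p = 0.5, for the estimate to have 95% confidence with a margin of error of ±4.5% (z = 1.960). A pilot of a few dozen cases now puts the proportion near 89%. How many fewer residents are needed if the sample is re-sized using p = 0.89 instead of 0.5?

Conservative (p = 0.5): n = 1.960² × 0.25 / 0.045² ≈ 474.27 → 475.
Using p = 0.89: p(1−p) = 0.0979, so n = 1.960² × 0.0979 / 0.045² ≈ 185.72 → 186.
Reduction: 475 − 186 = 289.

289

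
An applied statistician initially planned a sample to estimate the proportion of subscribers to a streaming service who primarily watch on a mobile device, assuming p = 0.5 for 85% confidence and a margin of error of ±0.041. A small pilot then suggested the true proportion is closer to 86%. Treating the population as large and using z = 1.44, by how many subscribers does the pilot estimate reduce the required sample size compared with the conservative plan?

160

Conservative (p = 0.5): n = 1.44² × 0.25 / 0.041² ≈ 308.39 → 309.
Using p = 0.86: p(1−p) = 0.1204, so n = 1.44² × 0.1204 / 0.041² ≈ 148.52 → 149.
Reduction: 309 − 149 = 160.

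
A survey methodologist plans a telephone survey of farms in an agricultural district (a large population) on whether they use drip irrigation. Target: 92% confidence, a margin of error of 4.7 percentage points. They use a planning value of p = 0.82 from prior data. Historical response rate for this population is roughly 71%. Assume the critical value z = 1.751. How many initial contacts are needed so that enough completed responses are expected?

Completed interviews needed: n₀ = 1.751² × 0.1476 / 0.047² ≈ 204.86 → 205.
At a 71% response rate, contacts needed = 205 / 0.71 ≈ 288.73 → 289.

289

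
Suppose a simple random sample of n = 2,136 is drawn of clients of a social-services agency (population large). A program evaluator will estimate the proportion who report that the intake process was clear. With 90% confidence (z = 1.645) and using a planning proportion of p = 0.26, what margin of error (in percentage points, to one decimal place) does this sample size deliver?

1.6

SE(p̂) = √[p(1−p)/n] = √[0.1924/2136] = 0.00949.
E = z × SE = 1.645 × 0.00949 = 0.01561, or 1.6 percentage points.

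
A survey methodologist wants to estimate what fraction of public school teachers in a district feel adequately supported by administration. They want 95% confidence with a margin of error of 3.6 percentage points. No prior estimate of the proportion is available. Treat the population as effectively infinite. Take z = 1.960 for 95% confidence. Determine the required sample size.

With no prior estimate, use p = 0.5, giving p(1−p) = 0.25.
n = z²·p(1−p)/E² = 1.960² × 0.2500 / 0.036² = 3.8416 × 0.2500 / 0.001296 ≈ 741.05.
Rounding up gives n = 742.

742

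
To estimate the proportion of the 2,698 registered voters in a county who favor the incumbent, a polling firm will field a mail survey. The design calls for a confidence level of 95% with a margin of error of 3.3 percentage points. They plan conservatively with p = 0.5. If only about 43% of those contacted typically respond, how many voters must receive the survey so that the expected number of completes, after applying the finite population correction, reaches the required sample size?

For 95% confidence, z = 1.960.
Completed interviews needed (unadjusted): n₀ = 1.960² × 0.2500 / 0.033² ≈ 881.91 → 882.
FPC for N = 2,698: n = 882 / (1 + 881/2698) = 882 / 1.3265 ≈ 664.89 → 665.
At a 43% response rate, contacts needed = 665 / 0.43 ≈ 1546.51 → 1547.

1547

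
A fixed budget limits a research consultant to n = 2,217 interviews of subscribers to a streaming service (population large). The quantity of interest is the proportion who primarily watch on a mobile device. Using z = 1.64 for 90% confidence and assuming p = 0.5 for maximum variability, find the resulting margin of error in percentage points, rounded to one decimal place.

SE(p̂) = √[p(1−p)/n] = √[0.2500/2217] = 0.01062.
E = z × SE = 1.64 × 0.01062 = 0.01742, or 1.7 percentage points.

1.7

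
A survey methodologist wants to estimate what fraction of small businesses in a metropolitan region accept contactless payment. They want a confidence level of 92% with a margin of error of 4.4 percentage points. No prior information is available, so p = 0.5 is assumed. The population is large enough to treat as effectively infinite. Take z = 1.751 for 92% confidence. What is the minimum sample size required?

396

With p = 0.5, p(1−p) = 0.25.
n = z²·p(1−p)/E² = 1.751² × 0.2500 / 0.044² = 3.0660 × 0.2500 / 0.001936 ≈ 395.92.
Rounding up gives n = 396.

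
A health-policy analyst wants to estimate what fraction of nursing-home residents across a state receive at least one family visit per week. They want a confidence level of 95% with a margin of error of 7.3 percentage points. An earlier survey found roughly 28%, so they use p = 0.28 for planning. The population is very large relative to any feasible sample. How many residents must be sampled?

For 95% confidence, z = 1.96.
With p = 0.28, p(1−p) = 0.2016.
n = z²·p(1−p)/E² = 1.96² × 0.2016 / 0.073² = 3.8416 × 0.2016 / 0.005329 ≈ 145.33.
Rounding up gives n = 146.

146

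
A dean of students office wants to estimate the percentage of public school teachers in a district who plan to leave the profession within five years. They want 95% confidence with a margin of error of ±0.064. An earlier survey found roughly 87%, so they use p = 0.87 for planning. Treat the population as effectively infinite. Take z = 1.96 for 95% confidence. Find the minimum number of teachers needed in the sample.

With p = 0.87, p(1−p) = 0.1131.
n = z²·p(1−p)/E² = 1.96² × 0.1131 / 0.064² = 3.8416 × 0.1131 / 0.004096 ≈ 106.08.
Rounding up gives n = 107.

107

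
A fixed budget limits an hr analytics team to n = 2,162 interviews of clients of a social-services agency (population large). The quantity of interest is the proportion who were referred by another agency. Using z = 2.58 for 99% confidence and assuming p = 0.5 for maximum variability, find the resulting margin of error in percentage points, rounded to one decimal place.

2.8

SE(p̂) = √[p(1−p)/n] = √[0.2500/2162] = 0.01075.
E = z × SE = 2.58 × 0.01075 = 0.02774, or 2.8 percentage points.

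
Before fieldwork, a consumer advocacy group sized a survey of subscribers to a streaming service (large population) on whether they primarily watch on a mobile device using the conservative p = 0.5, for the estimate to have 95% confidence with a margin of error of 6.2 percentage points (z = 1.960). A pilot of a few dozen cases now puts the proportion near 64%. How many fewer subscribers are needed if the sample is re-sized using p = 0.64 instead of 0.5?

19

Conservative (p = 0.5): n = 1.960² × 0.25 / 0.062² ≈ 249.84 → 250.
Using p = 0.64: p(1−p) = 0.2304, so n = 1.960² × 0.2304 / 0.062² ≈ 230.26 → 231.
Reduction: 250 − 231 = 19.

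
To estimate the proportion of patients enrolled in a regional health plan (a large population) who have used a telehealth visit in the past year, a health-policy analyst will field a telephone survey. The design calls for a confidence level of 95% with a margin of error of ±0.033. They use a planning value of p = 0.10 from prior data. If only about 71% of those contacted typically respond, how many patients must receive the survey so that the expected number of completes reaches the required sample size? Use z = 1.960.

Completed interviews needed: n₀ = 1.960² × 0.0900 / 0.033² ≈ 317.49 → 318.
At a 71% response rate, contacts needed = 318 / 0.71 ≈ 447.89 → 448.

448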